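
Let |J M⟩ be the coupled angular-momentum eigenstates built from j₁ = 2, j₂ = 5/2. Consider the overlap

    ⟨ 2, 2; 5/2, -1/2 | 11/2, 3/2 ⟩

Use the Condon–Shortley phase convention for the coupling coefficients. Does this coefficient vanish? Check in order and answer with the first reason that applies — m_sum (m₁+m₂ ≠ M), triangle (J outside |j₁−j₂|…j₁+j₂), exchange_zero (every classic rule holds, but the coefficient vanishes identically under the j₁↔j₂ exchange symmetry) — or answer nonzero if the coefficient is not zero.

triangle

m-sum: m₁+m₂ = 2+(-1/2) = 3/2, M = 3/2  ✓
triangle: need |j₁−j₂| ≤ J ≤ j₁+j₂, i.e. J ∈ [1/2, 9/2]; J = 11/2 is outside ✗ ⇒ coefficient is 0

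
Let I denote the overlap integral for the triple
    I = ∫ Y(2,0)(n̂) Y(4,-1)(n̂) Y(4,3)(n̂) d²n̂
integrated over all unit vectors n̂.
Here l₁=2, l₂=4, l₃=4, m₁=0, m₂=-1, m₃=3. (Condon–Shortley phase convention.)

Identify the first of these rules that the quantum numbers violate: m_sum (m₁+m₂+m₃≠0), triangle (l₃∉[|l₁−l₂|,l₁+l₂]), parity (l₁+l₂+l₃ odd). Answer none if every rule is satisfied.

azimuthal sum: 0 − 1 + 3 = 2  ✗
2 ≤ 4 ≤ 6 (triangle on l)
L = 2 + 4 + 4 = 10 (even)

m_sum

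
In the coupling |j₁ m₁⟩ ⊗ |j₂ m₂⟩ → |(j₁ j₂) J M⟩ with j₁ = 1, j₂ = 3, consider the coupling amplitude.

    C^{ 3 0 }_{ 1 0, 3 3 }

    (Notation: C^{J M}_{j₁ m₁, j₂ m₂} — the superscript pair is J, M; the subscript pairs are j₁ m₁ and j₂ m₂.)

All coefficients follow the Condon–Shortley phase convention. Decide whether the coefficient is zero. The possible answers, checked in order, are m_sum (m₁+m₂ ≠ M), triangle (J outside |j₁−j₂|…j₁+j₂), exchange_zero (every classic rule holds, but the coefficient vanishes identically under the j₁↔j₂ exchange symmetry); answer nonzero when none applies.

m_sum

m-sum: m₁+m₂ = 0+3 = 3, M = 0  ✗ ⇒ coefficient is 0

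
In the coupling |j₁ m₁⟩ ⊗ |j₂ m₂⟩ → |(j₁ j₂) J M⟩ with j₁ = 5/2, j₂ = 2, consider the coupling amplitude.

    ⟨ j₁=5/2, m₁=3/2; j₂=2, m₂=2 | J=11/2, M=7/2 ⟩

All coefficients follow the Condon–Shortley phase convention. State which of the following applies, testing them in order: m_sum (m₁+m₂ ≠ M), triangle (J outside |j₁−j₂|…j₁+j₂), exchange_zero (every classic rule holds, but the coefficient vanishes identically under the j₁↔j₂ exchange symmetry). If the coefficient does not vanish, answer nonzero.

triangle

m-sum: m₁+m₂ = 3/2+2 = 7/2, M = 7/2  ✓
triangle: need |j₁−j₂| ≤ J ≤ j₁+j₂, i.e. J ∈ [1/2, 9/2]; J = 11/2 is outside ✗ ⇒ coefficient is 0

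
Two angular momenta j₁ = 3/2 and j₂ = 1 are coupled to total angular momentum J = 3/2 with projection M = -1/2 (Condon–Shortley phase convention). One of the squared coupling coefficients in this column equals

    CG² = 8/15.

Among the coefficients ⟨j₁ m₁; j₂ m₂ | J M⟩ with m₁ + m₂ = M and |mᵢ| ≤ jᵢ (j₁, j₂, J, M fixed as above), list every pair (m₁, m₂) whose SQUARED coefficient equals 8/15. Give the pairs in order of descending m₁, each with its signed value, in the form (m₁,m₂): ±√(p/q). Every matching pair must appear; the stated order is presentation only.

(1/2,-1): +√(8/15)

Admissible pairs with m₁+m₂ = M = -1/2: (-3/2,1), (-1/2,0), (1/2,-1)
  (m₁,m₂)=(1/2,-1): CG² = 8/15, CG = +√(8/15)   ← matches the target
  (m₁,m₂)=(-1/2,0): CG² = 1/15, CG = −√(1/15)
  (m₁,m₂)=(-3/2,1): CG² = 2/5, CG = −√(2/5)
Pairs with CG² = 8/15: (1/2,-1): +√(8/15)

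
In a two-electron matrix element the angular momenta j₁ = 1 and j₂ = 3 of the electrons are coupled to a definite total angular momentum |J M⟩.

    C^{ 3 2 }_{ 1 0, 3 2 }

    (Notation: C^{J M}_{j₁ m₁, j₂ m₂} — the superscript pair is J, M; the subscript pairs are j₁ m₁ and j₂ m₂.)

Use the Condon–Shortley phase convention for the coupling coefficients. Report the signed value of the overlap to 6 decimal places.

−√(1/3) = -0.577350

j₁+j₂−J=1  J+j₁−j₂=1  J−j₁+j₂=5  j₁+j₂+J+1=8
(j₁±m₁, j₂±m₂, J±M) = (1,1,5,1,5,1)
P² = 300
sum k=0..1:
  [0] +1/120 = 1/120
  [1] −1/24 = -1/24
S = -1/30
C² = P²·S² = 1/3 ; C = -0.577350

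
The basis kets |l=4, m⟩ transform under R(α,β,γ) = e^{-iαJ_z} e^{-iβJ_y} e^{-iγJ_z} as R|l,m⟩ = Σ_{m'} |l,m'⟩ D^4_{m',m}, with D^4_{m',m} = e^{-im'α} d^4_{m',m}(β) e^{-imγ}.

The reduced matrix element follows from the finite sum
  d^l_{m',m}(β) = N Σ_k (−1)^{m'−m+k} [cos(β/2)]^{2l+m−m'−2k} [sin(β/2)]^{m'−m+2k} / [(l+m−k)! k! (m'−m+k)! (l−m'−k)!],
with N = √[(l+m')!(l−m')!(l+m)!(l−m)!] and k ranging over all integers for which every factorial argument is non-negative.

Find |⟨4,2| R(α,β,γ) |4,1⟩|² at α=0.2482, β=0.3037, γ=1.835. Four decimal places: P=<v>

Split into d^4_{2,1}(β=0.3037) × two z-phases.
With c≡cos(β/2)=0.988493 and s≡sin(β/2)=0.151267, N=[720·2·120·6]^{1/2}=1018.233765
Admissible k: 0..2 (factorial args all ≥0)
  k=0: (−1)^1·1018.2338/(240)·0.9885^7·0.1513^1 = -0.591828
  k=1: (−1)^2·1018.2338/(48)·0.9885^5·0.1513^3 = +0.069296
  k=2: (−1)^3·1018.2338/(72)·0.9885^3·0.1513^5 = -0.001082
d^4_{2,1}(0.3037) = -0.591828 +0.069296 -0.001082 = -0.523614
|D^4_{2,1}|² = |d^4_{2,1}(β)|² = (-0.523614)² = 0.274172 (the z-rotation phases have unit modulus)

P=0.2742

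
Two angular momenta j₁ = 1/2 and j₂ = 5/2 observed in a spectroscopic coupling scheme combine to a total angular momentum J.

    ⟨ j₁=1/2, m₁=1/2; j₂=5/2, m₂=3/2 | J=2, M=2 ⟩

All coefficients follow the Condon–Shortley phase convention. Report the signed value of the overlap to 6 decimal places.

+√(1/6) = +0.408248

√[5·1!0!4!/6! · 1!0!4!1!4!0!] = √(96)
  +(−1)^0/∏(0,1,0,4,0,0)! = 1/24  (running 1/24)
⟨..|..⟩ = √(96)·(1/24) = +0.408248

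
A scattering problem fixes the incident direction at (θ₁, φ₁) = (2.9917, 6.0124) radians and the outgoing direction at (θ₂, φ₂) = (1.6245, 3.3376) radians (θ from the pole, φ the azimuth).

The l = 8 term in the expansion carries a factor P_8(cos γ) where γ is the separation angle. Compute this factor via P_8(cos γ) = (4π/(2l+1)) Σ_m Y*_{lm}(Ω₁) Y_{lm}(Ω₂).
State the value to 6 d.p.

Summing Y*_{l m}(θ₁,φ₁)·Y_{l m}(θ₂,φ₂) over m ∈ [−8, 8]; prefactor 4π/(2·8+1) = 0.739198:
  term(m=-8) = -0.00000 + 0.00000j   from Y*(Ω₁)=-0.00000 - 0.00000j, Y(Ω₂)=0.00139 - 0.50951j
  term(m=-7) = 0.00000 - 0.00000j   from Y*(Ω₁)=0.00000 + 0.00000j, Y(Ω₂)=0.02163 - 0.10740j
  term(m=-6) = 0.00002 + 0.00001j   from Y*(Ω₁)=-0.00000 - 0.00006j, Y(Ω₂)=-0.13731 + 0.32958j
  term(m=-5) = -0.00006 - 0.00006j   from Y*(Ω₁)=-0.00015 + 0.00068j, Y(Ω₂)=-0.07137 + 0.10641j
  term(m=-4) = -0.00058 - 0.00189j   from Y*(Ω₁)=0.00297 - 0.00560j, Y(Ω₂)=0.22044 - 0.21984j
  term(m=-3) = -0.00099 + 0.00575j   from Y*(Ω₁)=-0.02940 + 0.03102j, Y(Ω₂)=0.11363 - 0.07576j
  term(m=-2) = -0.03519 + 0.04754j   from Y*(Ω₁)=0.17391 - 0.10462j, Y(Ω₂)=-0.26931 + 0.11134j
  term(m=-1) = 0.07519 - 0.03789j   from Y*(Ω₁)=-0.57907 + 0.16075j, Y(Ω₂)=-0.13742 + 0.02728j
  term(m=+0) = 0.21070 + 0.00000j   from Y*(Ω₁)=0.73781 + 0.00000j, Y(Ω₂)=0.28557 + 0.00000j
  term(m=+1) = 0.07519 + 0.03789j   from Y*(Ω₁)=0.57907 + 0.16075j, Y(Ω₂)=0.13742 + 0.02728j
  term(m=+2) = -0.03519 - 0.04754j   from Y*(Ω₁)=0.17391 + 0.10462j, Y(Ω₂)=-0.26931 - 0.11134j
  term(m=+3) = -0.00099 - 0.00575j   from Y*(Ω₁)=0.02940 + 0.03102j, Y(Ω₂)=-0.11363 - 0.07576j
  term(m=+4) = -0.00058 + 0.00189j   from Y*(Ω₁)=0.00297 + 0.00560j, Y(Ω₂)=0.22044 + 0.21984j
  term(m=+5) = -0.00006 + 0.00006j   from Y*(Ω₁)=0.00015 + 0.00068j, Y(Ω₂)=0.07137 + 0.10641j
  term(m=+6) = 0.00002 - 0.00001j   from Y*(Ω₁)=-0.00000 + 0.00006j, Y(Ω₂)=-0.13731 - 0.32958j
  term(m=+7) = 0.00000 + 0.00000j   from Y*(Ω₁)=-0.00000 + 0.00000j, Y(Ω₂)=-0.02163 - 0.10740j
  term(m=+8) = -0.00000 - 0.00000j   from Y*(Ω₁)=-0.00000 + 0.00000j, Y(Ω₂)=0.00139 + 0.50951j
Σ over m = 0.28748 + 0.00000j; ×(4π/17) → 0.21250 + 0.00000j. Real part: 0.212502

0.212502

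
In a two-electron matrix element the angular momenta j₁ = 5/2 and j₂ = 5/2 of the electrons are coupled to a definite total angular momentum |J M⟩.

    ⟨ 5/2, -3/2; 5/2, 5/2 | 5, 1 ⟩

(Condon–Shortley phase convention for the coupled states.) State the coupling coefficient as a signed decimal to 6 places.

+√(1/42) = +0.154303

triangle: 0!×5!×5!/11! = 14400/39916800
(j±m)!: 1!×4!×5!×0!×6!×4! = 49766400
prefactor² = (2J+1)×Δ×N² = 1382400/7
  k=0: +1/(0!×0!×4!×5!×1!×0!) = 1/2880
Σ = 1/2880  ⇒  CG² = 1382400/7×(1/2880)² = 1/42
CG = +√(1/42) = +0.154303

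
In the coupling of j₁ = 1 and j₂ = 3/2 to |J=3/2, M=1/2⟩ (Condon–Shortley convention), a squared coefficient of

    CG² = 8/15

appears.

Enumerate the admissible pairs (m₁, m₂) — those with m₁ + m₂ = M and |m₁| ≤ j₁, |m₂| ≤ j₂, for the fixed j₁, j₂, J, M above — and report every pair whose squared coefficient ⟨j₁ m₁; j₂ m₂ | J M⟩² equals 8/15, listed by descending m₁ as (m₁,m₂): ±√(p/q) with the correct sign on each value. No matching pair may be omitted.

Admissible pairs with m₁+m₂ = M = 1/2: (-1,3/2), (0,1/2), (1,-1/2)
  (m₁,m₂)=(1,-1/2): CG² = 8/15, CG = +√(8/15)   ← matches the target
  (m₁,m₂)=(0,1/2): CG² = 1/15, CG = −√(1/15)
  (m₁,m₂)=(-1,3/2): CG² = 2/5, CG = −√(2/5)
Pairs with CG² = 8/15: (1,-1/2): +√(8/15)

(1,-1/2): +√(8/15)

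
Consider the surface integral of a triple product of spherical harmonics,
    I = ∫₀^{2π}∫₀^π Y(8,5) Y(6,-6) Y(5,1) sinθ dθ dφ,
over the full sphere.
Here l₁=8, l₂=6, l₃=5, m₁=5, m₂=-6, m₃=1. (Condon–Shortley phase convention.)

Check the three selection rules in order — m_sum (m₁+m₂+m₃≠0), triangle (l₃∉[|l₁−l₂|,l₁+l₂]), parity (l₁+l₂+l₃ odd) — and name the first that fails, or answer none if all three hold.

parity

m₁+m₂+m₃ = 5 − 6 + 1 = 0  ✓
triangle: |8−6|=2 ≤ l₃=5 ≤ 8+6=14  ✓
parity: l₁+l₂+l₃ = 19 is odd  ✗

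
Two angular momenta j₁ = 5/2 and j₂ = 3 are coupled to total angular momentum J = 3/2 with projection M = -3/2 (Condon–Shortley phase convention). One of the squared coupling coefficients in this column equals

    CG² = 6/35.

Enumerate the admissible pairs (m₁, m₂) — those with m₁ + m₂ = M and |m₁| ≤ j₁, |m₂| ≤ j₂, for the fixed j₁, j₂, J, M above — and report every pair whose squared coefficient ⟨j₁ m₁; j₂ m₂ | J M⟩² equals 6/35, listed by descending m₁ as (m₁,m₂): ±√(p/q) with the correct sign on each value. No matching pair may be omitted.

Admissible pairs with m₁+m₂ = M = -3/2: (-5/2,1), (-3/2,0), (-1/2,-1), (1/2,-2), (3/2,-3)
  (m₁,m₂)=(3/2,-3): CG² = 3/14, CG = +√(3/14)
  (m₁,m₂)=(1/2,-2): CG² = 2/7, CG = −√(2/7)
  (m₁,m₂)=(-1/2,-1): CG² = 9/35, CG = +√(9/35)
  (m₁,m₂)=(-3/2,0): CG² = 6/35, CG = −√(6/35)   ← matches the target
  (m₁,m₂)=(-5/2,1): CG² = 1/14, CG = +√(1/14)
Pairs with CG² = 6/35: (-3/2,0): −√(6/35)

(-3/2,0): −√(6/35)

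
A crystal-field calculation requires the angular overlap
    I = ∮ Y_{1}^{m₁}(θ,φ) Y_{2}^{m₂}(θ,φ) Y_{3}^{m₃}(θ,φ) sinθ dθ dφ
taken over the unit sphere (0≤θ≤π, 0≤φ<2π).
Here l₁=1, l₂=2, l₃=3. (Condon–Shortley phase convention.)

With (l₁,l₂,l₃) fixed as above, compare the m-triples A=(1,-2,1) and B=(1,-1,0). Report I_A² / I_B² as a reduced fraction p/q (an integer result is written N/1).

1/3

Shared (l₁,l₂,l₃)=(1,2,3): N and (l;000)² cancel in I_A²/I_B².
A: Δ = 0!·2!·4!/7! = 1/105; Racah Σ t=0..0: t=0:+1/48 = 1/48; ⇒ 3j(1 2 3; 1 -2 1)² = 1/105, sgn +1
B: Δ = 0!·2!·4!/7! = 1/105; Racah Σ t=0..0: t=0:+1/12 = 1/12; ⇒ 3j(1 2 3; 1 -1 0)² = 1/35, sgn -1
I_A²/I_B² = (1/105)/(1/35) = 1/3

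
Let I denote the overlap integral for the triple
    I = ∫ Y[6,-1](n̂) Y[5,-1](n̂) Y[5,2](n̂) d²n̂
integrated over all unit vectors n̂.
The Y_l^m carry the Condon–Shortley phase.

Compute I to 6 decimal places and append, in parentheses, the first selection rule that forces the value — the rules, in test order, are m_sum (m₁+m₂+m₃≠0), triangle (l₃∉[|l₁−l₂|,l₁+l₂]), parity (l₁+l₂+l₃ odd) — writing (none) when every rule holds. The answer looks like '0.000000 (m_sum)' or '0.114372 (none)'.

Rules hold: Σm=0, L=16 even, 1≤5≤11.
N = 13·11·11 = 1573
Δ = 6!·6!·4!/17! = 1/28588560
Racah Σ t=1..5: t=1:−1/345600 t=2:+1/13824 t=3:−1/5184 t=4:+1/13824 t=5:−1/345600 = -7/129600
⇒ 3j(6 5 5; 0 0 0)² = 80/7293, sgn +1
Racah Σ t=1..4: t=1:−1/518400 t=2:+1/23040 t=3:−1/10368 t=4:+1/41472 = -1/32400
⇒ 3j(6 5 5; -1 -1 2)² = 128/12155, sgn +1
4πI² = N·(3j₀)²·(3jₘ)² = 2048/11271
I = +1·√(0.181705/4π) = 0.12024827
No selection rule forces the value: the integral is nonzero (none).

0.120248 (none)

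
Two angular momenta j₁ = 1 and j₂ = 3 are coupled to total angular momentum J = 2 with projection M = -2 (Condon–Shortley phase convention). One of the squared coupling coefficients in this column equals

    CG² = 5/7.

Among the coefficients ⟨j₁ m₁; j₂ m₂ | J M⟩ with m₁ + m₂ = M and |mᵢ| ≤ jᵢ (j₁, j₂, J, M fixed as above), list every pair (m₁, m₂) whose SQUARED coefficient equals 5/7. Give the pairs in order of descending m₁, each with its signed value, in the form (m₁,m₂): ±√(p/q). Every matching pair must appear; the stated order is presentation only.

(1,-3): +√(5/7)

Admissible pairs with m₁+m₂ = M = -2: (-1,-1), (0,-2), (1,-3)
  (m₁,m₂)=(1,-3): CG² = 5/7, CG = +√(5/7)   ← matches the target
  (m₁,m₂)=(0,-2): CG² = 5/21, CG = −√(5/21)
  (m₁,m₂)=(-1,-1): CG² = 1/21, CG = +√(1/21)
Pairs with CG² = 5/7: (1,-3): +√(5/7)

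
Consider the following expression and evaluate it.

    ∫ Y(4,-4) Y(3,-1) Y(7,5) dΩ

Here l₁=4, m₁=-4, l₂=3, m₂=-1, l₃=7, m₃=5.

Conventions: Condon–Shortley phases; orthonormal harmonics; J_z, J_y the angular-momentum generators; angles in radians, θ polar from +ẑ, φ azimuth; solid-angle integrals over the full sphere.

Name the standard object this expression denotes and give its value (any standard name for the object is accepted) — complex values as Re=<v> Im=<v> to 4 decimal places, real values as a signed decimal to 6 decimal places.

This is a Gaunt coefficient — the integral of a triple product of spherical harmonics over the sphere.
Checks pass: Σm=0; 14 even; l₃=7∈[1,7].
(2·4+1)(2·3+1)(2·7+1) = 945
Δ: 0! 8! 6! / 15! → 1/45045
sum: t=0:+1/20736 = 1/20736
3j²(4 3 7; 0 0 0) = Δ·Π!·Σ² = 35/1287  (sign -1)
sum: t=0:+1/1935360 = 1/1935360
3j²(4 3 7; -4 -1 5) = Δ·Π!·Σ² = 1/91  (sign +1)
combine: 4πI² = 945·35/1287·1/91 = 525/1859
take √, sign -1: I = -0.14991153

Gaunt coefficient, -0.149912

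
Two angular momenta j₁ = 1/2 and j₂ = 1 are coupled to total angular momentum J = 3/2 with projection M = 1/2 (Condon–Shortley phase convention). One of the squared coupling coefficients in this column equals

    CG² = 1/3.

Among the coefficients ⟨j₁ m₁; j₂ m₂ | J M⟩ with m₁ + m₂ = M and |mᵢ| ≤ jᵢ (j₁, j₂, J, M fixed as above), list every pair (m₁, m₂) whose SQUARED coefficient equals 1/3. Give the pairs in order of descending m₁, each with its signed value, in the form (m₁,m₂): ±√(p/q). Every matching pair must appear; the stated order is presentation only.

Admissible pairs with m₁+m₂ = M = 1/2: (-1/2,1), (1/2,0)
  (m₁,m₂)=(1/2,0): CG² = 2/3, CG = +√(2/3)
  (m₁,m₂)=(-1/2,1): CG² = 1/3, CG = +√(1/3)   ← matches the target
Pairs with CG² = 1/3: (-1/2,1): +√(1/3)

(-1/2,1): +√(1/3)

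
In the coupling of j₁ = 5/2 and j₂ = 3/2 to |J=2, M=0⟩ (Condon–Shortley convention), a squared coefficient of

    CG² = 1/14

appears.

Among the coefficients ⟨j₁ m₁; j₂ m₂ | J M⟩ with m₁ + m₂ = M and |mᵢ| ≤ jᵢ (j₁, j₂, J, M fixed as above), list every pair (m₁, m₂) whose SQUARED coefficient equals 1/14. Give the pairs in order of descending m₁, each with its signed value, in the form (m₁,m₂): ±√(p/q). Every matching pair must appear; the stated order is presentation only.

(1/2,-1/2): −√(1/14); (-1/2,1/2): −√(1/14)

Admissible pairs with m₁+m₂ = M = 0: (-3/2,3/2), (-1/2,1/2), (1/2,-1/2), (3/2,-3/2)
  (m₁,m₂)=(3/2,-3/2): CG² = 3/7, CG = +√(3/7)
  (m₁,m₂)=(1/2,-1/2): CG² = 1/14, CG = −√(1/14)   ← matches the target
  (m₁,m₂)=(-1/2,1/2): CG² = 1/14, CG = −√(1/14)   ← matches the target
  (m₁,m₂)=(-3/2,3/2): CG² = 3/7, CG = +√(3/7)
Pairs with CG² = 1/14: (1/2,-1/2): −√(1/14); (-1/2,1/2): −√(1/14)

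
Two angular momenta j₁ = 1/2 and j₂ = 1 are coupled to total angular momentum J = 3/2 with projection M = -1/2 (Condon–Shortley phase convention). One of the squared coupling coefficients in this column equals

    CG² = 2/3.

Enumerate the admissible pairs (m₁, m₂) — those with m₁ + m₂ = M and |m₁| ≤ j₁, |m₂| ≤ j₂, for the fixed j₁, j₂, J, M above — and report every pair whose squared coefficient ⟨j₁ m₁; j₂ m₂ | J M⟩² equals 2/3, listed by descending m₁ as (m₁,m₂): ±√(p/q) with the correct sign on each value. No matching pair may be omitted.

Admissible pairs with m₁+m₂ = M = -1/2: (-1/2,0), (1/2,-1)
  (m₁,m₂)=(1/2,-1): CG² = 1/3, CG = +√(1/3)
  (m₁,m₂)=(-1/2,0): CG² = 2/3, CG = +√(2/3)   ← matches the target
Pairs with CG² = 2/3: (-1/2,0): +√(2/3)

(-1/2,0): +√(2/3)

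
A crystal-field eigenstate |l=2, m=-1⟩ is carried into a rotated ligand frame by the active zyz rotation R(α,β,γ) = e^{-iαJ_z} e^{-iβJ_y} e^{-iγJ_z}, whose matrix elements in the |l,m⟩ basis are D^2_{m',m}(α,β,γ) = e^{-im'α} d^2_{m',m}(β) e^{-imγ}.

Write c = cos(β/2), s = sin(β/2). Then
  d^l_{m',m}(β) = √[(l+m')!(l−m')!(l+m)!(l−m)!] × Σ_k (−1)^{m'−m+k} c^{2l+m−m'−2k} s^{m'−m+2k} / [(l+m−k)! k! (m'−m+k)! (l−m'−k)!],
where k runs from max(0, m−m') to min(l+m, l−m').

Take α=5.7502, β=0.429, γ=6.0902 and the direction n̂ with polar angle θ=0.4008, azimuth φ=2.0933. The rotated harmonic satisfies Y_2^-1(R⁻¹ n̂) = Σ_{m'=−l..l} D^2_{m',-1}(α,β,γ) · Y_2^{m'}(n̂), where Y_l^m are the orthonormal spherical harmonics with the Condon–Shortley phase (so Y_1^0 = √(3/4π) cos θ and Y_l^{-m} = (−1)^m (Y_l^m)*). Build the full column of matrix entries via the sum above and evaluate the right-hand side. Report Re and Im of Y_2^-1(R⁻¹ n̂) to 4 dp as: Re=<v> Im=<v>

Need the full column D^2_{m',-1} for m'=−2..2 at α=5.7502, β=0.4290, γ=6.0902.
cos(β/2)=0.977083, sin(β/2)=0.212859
d^2_{-2,-1}: single k=1 term ⇒ +0.397115;  D = +0.121839-0.377962i
d^2_{-1,-1}: k∈[0..1] ⇒ +0.911435 -0.129768 = +0.781667;  D = +0.584574-0.518919i
d^2_{0,-1}: k∈[0..1] ⇒ -0.486364 +0.023082 = -0.463282;  D = -0.454682+0.088853i
d^2_{1,-1}: k∈[0..1] ⇒ +0.129768 -0.002053 = +0.127715;  D = +0.120404+0.042591i
d^2_{2,-1}: single k=0 term ⇒ -0.018847;  D = -0.012110-0.014441i
Y_2^{m'}(θ=0.4008,φ=2.0933) and Σ D·Y over m':
  (+0.1218-0.3780i)·(-0.0295+0.0509i)  (+0.5846-0.5189i)·(-0.1385-0.2405i)  (-0.4547+0.0889i)·(+0.4868+0.0000i)  (+0.1204+0.0426i)·(+0.1385-0.2405i)  (-0.0121-0.0144i)·(-0.0295-0.0509i)
Y_2^-1(R⁻¹ n̂) = -0.384912-0.030134i

Re=-0.3849 Im=-0.0301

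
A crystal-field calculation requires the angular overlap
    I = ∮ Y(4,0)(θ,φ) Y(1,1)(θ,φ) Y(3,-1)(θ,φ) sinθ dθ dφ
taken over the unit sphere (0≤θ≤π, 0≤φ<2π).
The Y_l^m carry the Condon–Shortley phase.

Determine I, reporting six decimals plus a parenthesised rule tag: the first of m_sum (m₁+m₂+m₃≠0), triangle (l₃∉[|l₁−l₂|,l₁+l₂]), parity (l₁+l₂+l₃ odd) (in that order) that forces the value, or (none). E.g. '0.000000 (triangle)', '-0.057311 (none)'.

m-sum 0 ✓  L=8 even ✓  3≤3≤5 ✓
Π(2lᵢ+1) = 9×3×7 = 189
triangle coeff Δ(4,1,3) = 1/252
Σ_t [1,1]: t=1:−1/36 = -1/36
(3j)²=4/63 [(4 1 3; 0 0 0)], sign=+1
Σ_t [2,2]: t=2:+1/96 = 1/96
(3j)²=1/42 [(4 1 3; 0 1 -1)], sign=+1
⇒ 4πI² = 2/7
I = (+1)√(2/7/(4π)) = 0.15078601
No selection rule forces the value: the integral is nonzero (none).

0.150786 (none)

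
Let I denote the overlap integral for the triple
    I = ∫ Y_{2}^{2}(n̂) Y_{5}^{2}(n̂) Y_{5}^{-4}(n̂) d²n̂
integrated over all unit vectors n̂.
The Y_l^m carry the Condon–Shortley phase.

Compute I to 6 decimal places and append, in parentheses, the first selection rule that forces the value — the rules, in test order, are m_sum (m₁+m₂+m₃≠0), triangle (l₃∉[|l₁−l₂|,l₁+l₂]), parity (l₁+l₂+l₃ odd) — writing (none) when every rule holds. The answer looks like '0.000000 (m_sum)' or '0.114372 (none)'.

Rules hold: Σm=0, L=12 even, 3≤5≤7.
N = 5·11·11 = 605
Δ = 2!·2!·8!/13! = 1/38610
Racah Σ t=0..2: t=0:+1/2880 t=1:−1/576 t=2:+1/2880 = -1/960
⇒ 3j(2 5 5; 0 0 0)² = 10/429, sgn +1
Racah Σ t=0..0: t=0:+1/20160 = 1/20160
⇒ 3j(2 5 5; 2 2 -4)² = 12/715, sgn -1
4πI² = N·(3j₀)²·(3jₘ)² = 40/169
I = -1·√(0.236686/4π) = -0.13724032
No selection rule forces the value: the integral is nonzero (none).

-0.137240 (none)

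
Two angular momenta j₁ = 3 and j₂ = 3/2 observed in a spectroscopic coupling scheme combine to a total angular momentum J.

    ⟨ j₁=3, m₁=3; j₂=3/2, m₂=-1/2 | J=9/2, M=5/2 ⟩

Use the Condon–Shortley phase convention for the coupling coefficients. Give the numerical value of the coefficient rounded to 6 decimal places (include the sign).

+√(1/12) ≈ +0.288675

triangle: 0!×6!×3!/10! = 4320/3628800
(j±m)!: 6!×0!×1!×2!×7!×2! = 14515200
prefactor² = (2J+1)×Δ×N² = 172800
  k=0: +1/(0!×0!×0!×1!×6!×2!) = 1/1440
Σ = 1/1440  ⇒  CG² = 172800×(1/1440)² = 1/12
CG = +√(1/12) = +0.288675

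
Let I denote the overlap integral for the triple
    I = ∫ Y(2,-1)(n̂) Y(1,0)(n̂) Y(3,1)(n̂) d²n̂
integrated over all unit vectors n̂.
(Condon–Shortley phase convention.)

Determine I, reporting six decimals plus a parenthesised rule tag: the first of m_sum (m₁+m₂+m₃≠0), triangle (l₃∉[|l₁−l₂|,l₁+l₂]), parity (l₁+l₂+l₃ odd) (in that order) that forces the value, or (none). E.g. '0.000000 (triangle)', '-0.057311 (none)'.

Checks pass: Σm=0; 6 even; l₃=3∈[1,3].
(2·2+1)(2·1+1)(2·3+1) = 105
Δ: 0! 4! 2! / 7! → 1/105
sum: t=0:+1/4 = 1/4
3j²(2 1 3; 0 0 0) = Δ·Π!·Σ² = 3/35  (sign -1)
sum: t=0:+1/6 = 1/6
3j²(2 1 3; -1 0 1) = Δ·Π!·Σ² = 8/105  (sign +1)
combine: 4πI² = 105·3/35·8/105 = 24/35
take √, sign -1: I = -0.23359668
No selection rule forces the value: the integral is nonzero (none).

-0.233597 (none)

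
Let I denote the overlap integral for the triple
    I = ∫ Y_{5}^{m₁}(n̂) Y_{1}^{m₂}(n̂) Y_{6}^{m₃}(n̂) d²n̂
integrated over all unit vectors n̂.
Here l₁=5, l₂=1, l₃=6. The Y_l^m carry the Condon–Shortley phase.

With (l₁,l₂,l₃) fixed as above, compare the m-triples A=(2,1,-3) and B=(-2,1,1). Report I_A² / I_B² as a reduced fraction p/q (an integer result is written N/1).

18/5

Shared (l₁,l₂,l₃)=(5,1,6): N and (l;000)² cancel in I_A²/I_B².
A: Δ = 0!·10!·2!/13! = 1/858; Racah Σ t=0..0: t=0:+1/60480 = 1/60480; ⇒ 3j(5 1 6; 2 1 -3)² = 6/143, sgn -1
B: Δ = 0!·10!·2!/13! = 1/858; Racah Σ t=0..0: t=0:+1/60480 = 1/60480; ⇒ 3j(5 1 6; -2 1 1)² = 5/429, sgn -1
I_A²/I_B² = (6/143)/(5/429) = 18/5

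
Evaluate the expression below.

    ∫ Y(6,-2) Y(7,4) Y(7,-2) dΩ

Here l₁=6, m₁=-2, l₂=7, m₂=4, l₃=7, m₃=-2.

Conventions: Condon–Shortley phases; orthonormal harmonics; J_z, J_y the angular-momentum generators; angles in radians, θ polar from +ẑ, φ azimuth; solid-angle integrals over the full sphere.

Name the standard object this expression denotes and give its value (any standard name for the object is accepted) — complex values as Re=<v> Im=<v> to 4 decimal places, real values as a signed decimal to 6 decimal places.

This is a Gaunt coefficient — the integral of a triple product of spherical harmonics over the sphere.
Checks pass: Σm=0; 20 even; l₃=7∈[1,13].
(2·6+1)(2·7+1)(2·7+1) = 2925
Δ: 6! 6! 8! / 21! → 1/2444321880
sum: t=0:+1/2612736000 t=1:−1/20736000 t=2:+1/1658880 t=3:−1/746496 t=4:+1/1658880 t=5:−1/20736000 t=6:+1/2612736000 = -1/4354560
3j²(6 7 7; 0 0 0) = Δ·Π!·Σ² = 1000/138567  (sign +1)
sum: t=3:−1/174182400 t=4:+1/11612160 t=5:−1/6220800 t=6:+1/24883200 = -1/24883200
3j²(6 7 7; -2 4 -2) = Δ·Π!·Σ² = 28/4199  (sign +1)
combine: 4πI² = 2925·1000/138567·28/4199 = 2100000/14919047
take √, sign +1: I = 0.10583618

Gaunt coefficient, +0.105836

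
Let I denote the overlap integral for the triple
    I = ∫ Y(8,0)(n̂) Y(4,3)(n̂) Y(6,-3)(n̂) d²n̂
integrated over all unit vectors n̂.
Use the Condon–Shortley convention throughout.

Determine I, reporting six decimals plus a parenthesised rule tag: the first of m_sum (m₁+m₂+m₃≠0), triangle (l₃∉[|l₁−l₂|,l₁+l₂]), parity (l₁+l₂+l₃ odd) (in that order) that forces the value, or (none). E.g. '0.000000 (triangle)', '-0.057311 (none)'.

Checks pass: Σm=0; 18 even; l₃=6∈[4,12].
(2·8+1)(2·4+1)(2·6+1) = 1989
Δ: 6! 10! 2! / 19! → 1/23279256
sum: t=2:+1/1658880 t=3:−1/518400 t=4:+1/1658880 = -1/1382400
3j²(8 4 6; 0 0 0) = Δ·Π!·Σ² = 504/46189  (sign -1)
sum: t=5:−1/7257600 t=6:+1/58060800 = -1/8294400
3j²(8 4 6; 0 3 -3) = Δ·Π!·Σ² = 1029/92378  (sign +1)
combine: 4πI² = 1989·504/46189·1029/92378 = 2333772/9653501
take √, sign -1: I = -0.13870172
No selection rule forces the value: the integral is nonzero (none).

-0.138702 (none)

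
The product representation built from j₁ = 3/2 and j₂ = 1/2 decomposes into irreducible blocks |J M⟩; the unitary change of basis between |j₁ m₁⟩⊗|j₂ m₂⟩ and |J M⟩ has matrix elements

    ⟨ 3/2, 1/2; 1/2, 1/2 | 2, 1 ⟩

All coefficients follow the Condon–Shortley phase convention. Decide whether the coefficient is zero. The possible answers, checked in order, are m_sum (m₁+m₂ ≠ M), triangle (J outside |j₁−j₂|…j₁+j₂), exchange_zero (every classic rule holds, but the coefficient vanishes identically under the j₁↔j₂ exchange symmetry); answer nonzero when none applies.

m-sum: m₁+m₂ = 1/2+1/2 = 1, M = 1  ✓
triangle: |j₁−j₂| = 1 ≤ J = 2 ≤ j₁+j₂ = 2  ✓
exchange: j₁≠j₂ or m₁≠m₂ — the exchange symmetry imposes no constraint here
value check: CG = +√(3/4) = +0.866025 ≠ 0

nonzero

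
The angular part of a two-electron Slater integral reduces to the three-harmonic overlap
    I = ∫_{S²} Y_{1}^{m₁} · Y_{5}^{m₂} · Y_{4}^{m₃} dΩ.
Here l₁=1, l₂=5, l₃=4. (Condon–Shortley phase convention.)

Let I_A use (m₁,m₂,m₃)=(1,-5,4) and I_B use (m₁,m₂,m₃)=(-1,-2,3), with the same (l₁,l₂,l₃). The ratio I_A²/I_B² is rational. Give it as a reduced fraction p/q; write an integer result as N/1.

l's match ⇒ only the (l;m) 3-j factors differ between A and B.
A: triangle coeff Δ(1,5,4) = 1/495; Σ_t [0,0]: t=0:+1/80640 = 1/80640; (3j)²=1/11 [(1 5 4; 1 -5 4)], sign=+1
B: triangle coeff Δ(1,5,4) = 1/495; Σ_t [2,2]: t=2:+1/10080 = 1/10080; (3j)²=1/165 [(1 5 4; -1 -2 3)], sign=-1
I_A²/I_B² = (1/11)/(1/165) = 15/1

15/1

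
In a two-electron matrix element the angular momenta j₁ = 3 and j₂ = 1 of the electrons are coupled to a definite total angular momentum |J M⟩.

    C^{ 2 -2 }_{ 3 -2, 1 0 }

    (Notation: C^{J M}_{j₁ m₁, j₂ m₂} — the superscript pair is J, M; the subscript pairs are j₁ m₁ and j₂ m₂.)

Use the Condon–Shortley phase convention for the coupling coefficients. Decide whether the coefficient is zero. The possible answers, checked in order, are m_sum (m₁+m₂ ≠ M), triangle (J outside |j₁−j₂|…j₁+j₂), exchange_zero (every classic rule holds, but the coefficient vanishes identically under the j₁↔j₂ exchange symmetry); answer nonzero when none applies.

m-sum: m₁+m₂ = -2+0 = -2, M = -2  ✓
triangle: |j₁−j₂| = 2 ≤ J = 2 ≤ j₁+j₂ = 4  ✓
exchange: j₁≠j₂ or m₁≠m₂ — the exchange symmetry imposes no constraint here
value check: CG = −√(5/21) = -0.487950 ≠ 0

nonzero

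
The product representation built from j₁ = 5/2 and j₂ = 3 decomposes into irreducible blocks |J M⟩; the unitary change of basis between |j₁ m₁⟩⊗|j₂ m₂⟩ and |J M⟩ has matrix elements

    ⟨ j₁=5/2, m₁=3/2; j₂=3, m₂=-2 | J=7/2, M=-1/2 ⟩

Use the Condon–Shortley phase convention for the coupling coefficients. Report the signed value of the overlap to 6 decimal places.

triangle: 2!*3!*4!/10! = 288/3628800
(j±m)!: 4!*1!*1!*5!*3!*4! = 414720
prefactor² = (2J+1)*Δ*N² = 9216/35
  k=0: +1/(0!*2!*1!*1!*2!*3!) = 1/24
  k=1: −1/(1!*1!*0!*0!*3!*4!) = -1/144
Σ = 5/144  ⇒  CG² = 9216/35*(5/144)² = 20/63
CG = +√(20/63) = +0.563436

+0.563436  (= +√(20/63))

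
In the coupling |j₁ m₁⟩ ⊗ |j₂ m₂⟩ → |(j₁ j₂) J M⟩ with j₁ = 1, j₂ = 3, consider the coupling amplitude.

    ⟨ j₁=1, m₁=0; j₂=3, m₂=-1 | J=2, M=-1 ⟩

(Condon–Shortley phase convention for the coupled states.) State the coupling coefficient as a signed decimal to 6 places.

-0.617213

triangle: 2!×0!×4!/7! = 48/5040
(j±m)!: 1!×1!×2!×4!×1!×3! = 288
prefactor² = (2J+1)×Δ×N² = 96/7
  k=1: −1/(1!×1!×0!×1!×0!×3!) = -1/6
Σ = -1/6  ⇒  CG² = 96/7×(-1/6)² = 8/21
CG = −√(8/21) = -0.617213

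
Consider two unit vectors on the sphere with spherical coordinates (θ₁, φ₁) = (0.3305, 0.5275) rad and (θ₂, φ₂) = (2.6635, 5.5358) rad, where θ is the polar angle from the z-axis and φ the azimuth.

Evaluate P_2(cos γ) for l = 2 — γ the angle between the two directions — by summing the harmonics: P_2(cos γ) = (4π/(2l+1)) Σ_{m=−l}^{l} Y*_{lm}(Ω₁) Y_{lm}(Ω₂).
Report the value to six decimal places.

0.451101

Addition theorem: P_2(cos γ) = (4π/5) Σ_m Y*_{lm}(Ω₁) Y_{lm}(Ω₂), m = −2…2:
  m=-2: Y*=(0.020064, 0.035386)  Y=(0.006210, 0.081530)  product (-0.002760, 0.001856)
  m=-1: Y*=(0.204902, 0.119368)  Y=(-0.231472, -0.214511)  product (-0.021823, -0.071584)
  m=+0: Y*=(0.531141, -0.000000)  Y=(0.430497, 0.000000)  product (0.228655, 0.000000)
  m=+1: Y*=(-0.204902, 0.119368)  Y=(0.231472, -0.214511)  product (-0.021823, 0.071584)
  m=+2: Y*=(0.020064, -0.035386)  Y=(0.006210, -0.081530)  product (-0.002760, -0.001856)
Σ over m = (0.179487, -0.000000); ×(4π/5) → (0.451101, -0.000000). Real part: 0.451101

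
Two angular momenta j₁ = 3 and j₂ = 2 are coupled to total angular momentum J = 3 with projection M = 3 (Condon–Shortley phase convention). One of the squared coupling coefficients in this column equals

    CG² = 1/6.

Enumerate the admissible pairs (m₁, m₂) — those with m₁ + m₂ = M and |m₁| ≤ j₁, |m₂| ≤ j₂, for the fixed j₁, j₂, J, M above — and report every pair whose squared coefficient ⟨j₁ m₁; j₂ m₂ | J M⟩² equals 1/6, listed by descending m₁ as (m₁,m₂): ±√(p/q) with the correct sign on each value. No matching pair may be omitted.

Admissible pairs with m₁+m₂ = M = 3: (1,2), (2,1), (3,0)
  (m₁,m₂)=(3,0): CG² = 5/12, CG = +√(5/12)
  (m₁,m₂)=(2,1): CG² = 5/12, CG = −√(5/12)
  (m₁,m₂)=(1,2): CG² = 1/6, CG = +√(1/6)   ← matches the target
Pairs with CG² = 1/6: (1,2): +√(1/6)

(1,2): +√(1/6)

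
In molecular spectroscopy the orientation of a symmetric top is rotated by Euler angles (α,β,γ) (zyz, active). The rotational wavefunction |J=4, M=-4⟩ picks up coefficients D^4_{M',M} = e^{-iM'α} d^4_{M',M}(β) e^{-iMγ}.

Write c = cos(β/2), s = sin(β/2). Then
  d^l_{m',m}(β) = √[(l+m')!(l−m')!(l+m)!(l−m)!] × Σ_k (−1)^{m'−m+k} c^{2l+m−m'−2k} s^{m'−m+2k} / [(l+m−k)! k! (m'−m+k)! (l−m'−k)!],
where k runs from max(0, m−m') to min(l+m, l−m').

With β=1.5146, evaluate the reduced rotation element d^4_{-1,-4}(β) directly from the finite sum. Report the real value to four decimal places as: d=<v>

d^4_{-1,-4}(β=1.5146) via the finite sum:
Half-angle: c=0.726693, s=0.686962. N=√(6·120·1·40320)=5387.986637
The bounds max(0,m−m')=0 and min(l+m,l−m')=0 give 1 term
  k=0: (−1)^3·5387.9866/(720)·0.7267^5·0.6870^3 = -0.491641
d^4_{-1,-4}(1.5146) = -0.491641

d=-0.4916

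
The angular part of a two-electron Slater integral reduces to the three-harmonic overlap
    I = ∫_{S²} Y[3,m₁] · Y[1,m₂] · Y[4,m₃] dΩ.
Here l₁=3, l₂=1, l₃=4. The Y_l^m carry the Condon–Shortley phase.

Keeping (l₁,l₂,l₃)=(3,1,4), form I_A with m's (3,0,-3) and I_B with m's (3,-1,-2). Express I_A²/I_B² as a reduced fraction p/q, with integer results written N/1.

l's match ⇒ only the (l;m) 3-j factors differ between A and B.
A: triangle coeff Δ(3,1,4) = 1/252; Σ_t [0,0]: t=0:+1/720 = 1/720; (3j)²=1/36 [(3 1 4; 3 0 -3)], sign=-1
B: triangle coeff Δ(3,1,4) = 1/252; Σ_t [0,0]: t=0:+1/1440 = 1/1440; (3j)²=1/252 [(3 1 4; 3 -1 -2)], sign=+1
I_A²/I_B² = (1/36)/(1/252) = 7/1

7/1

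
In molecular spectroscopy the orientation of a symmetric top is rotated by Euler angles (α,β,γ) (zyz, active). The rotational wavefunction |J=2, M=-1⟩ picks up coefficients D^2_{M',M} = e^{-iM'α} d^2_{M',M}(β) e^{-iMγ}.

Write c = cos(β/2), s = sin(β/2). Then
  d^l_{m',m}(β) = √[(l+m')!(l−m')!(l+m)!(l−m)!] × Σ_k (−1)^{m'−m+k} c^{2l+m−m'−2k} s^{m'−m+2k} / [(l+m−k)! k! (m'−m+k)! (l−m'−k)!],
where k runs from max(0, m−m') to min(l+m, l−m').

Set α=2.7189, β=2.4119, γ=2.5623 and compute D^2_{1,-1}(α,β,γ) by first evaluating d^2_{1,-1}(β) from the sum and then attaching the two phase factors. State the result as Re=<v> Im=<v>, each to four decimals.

D^2_{1,-1}(2.7189,2.4119,2.5623) = e^{-i·1·2.7189}·d^2_{1,-1}(2.4119)·e^{-i·-1·2.5623}. Compute d first:
With c≡cos(β/2)=0.356806 and s≡sin(β/2)=0.934179, N=[6·1·1·6]^{1/2}=6.000000
k∈{0,1} keeps every argument non-negative
  k=0: (−1)^2·6.0000/(2)·0.3568^2·0.9342^2 = +0.333307
  k=1: (−1)^3·6.0000/(6)·0.3568^0·0.9342^4 = -0.761587
d^2_{1,-1}(2.4119) = +0.333307 -0.761587 = -0.428280
Phases: e^{-i·(1)·2.7189}=-0.911988-0.410218i, e^{-i·(-1)·2.5623}=-0.836850+0.547432i ⇒ D=-0.423039+0.066795i

Re=-0.4230 Im=0.0668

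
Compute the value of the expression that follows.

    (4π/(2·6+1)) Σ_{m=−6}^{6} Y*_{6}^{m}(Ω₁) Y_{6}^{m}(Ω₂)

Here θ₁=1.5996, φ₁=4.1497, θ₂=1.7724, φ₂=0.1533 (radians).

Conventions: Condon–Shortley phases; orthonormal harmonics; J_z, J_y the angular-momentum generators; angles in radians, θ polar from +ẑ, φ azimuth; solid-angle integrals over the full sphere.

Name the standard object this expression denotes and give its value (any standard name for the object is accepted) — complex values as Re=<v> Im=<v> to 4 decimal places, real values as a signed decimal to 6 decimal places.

This sum is the spherical-harmonic addition theorem: it equals the Legendre polynomial P_l(cos γ) of the angle γ between the two directions.
Expand P_6 via completeness: Σ_{m} conj(Y_{6,m}) at Ω₁ times Y_{6,m} at Ω₂ —
  [-6]  conj(Y_{6,-6})(Ω₁) = (0.468690, -0.111988) ; Y_{6,-6}(Ω₂) = (0.258919, -0.339887) ; Δ = (0.083289, -0.188298)
  [-5]  conj(Y_{6,-5})(Ω₁) = (0.015501, -0.045529) ; Y_{6,-5}(Ω₂) = (-0.217909, 0.209824) ; Δ = (0.006175, 0.013173)
  [-4]  conj(Y_{6,-4})(Ω₁) = (0.221915, 0.274445) ; Y_{6,-4}(Ω₂) = (-0.150271, 0.105745) ; Δ = (-0.062369, -0.017775)
  [-3]  conj(Y_{6,-3})(Ω₁) = (0.055654, -0.006557) ; Y_{6,-3}(Ω₂) = (0.281288, -0.139329) ; Δ = (0.014741, -0.009598)
  [-2]  conj(Y_{6,-2})(Ω₁) = (-0.138115, 0.289296) ; Y_{6,-2}(Ω₂) = (0.098752, -0.031263) ; Δ = (-0.004595, 0.032886)
  [-1]  conj(Y_{6,-1})(Ω₁) = (0.031477, 0.049907) ; Y_{6,-1}(Ω₂) = (-0.307534, 0.047518) ; Δ = (-0.012052, -0.013853)
  [+0]  conj(Y_{6,0})(Ω₁) = (-0.312324, -0.000000) ; Y_{6,0}(Ω₂) = (-0.081459, 0.000000) ; Δ = (0.025442, 0.000000)
  [+1]  conj(Y_{6,1})(Ω₁) = (-0.031477, 0.049907) ; Y_{6,1}(Ω₂) = (0.307534, 0.047518) ; Δ = (-0.012052, 0.013853)
  [+2]  conj(Y_{6,2})(Ω₁) = (-0.138115, -0.289296) ; Y_{6,2}(Ω₂) = (0.098752, 0.031263) ; Δ = (-0.004595, -0.032886)
  [+3]  conj(Y_{6,3})(Ω₁) = (-0.055654, -0.006557) ; Y_{6,3}(Ω₂) = (-0.281288, -0.139329) ; Δ = (0.014741, 0.009598)
  [+4]  conj(Y_{6,4})(Ω₁) = (0.221915, -0.274445) ; Y_{6,4}(Ω₂) = (-0.150271, -0.105745) ; Δ = (-0.062369, 0.017775)
  [+5]  conj(Y_{6,5})(Ω₁) = (-0.015501, -0.045529) ; Y_{6,5}(Ω₂) = (0.217909, 0.209824) ; Δ = (0.006175, -0.013173)
  [+6]  conj(Y_{6,6})(Ω₁) = (0.468690, 0.111988) ; Y_{6,6}(Ω₂) = (0.258919, 0.339887) ; Δ = (0.083289, 0.188298)
Σ over m = (0.075823, 0.000000); ×(4π/13) → (0.073294, 0.000000). Real part: 0.073294

Legendre polynomial (addition theorem), +0.073294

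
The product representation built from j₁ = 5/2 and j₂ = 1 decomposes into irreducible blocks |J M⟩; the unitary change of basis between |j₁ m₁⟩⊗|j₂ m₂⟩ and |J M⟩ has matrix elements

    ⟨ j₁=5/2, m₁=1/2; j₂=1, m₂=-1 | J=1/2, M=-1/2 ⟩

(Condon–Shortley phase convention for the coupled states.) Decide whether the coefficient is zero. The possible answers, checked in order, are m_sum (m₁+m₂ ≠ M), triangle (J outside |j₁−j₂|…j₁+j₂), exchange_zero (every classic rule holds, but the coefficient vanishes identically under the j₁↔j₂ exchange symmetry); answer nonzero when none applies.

triangle

m-sum: m₁+m₂ = 1/2+(-1) = -1/2, M = -1/2  ✓
triangle: need |j₁−j₂| ≤ J ≤ j₁+j₂, i.e. J ∈ [3/2, 7/2]; J = 1/2 is outside ✗ ⇒ coefficient is 0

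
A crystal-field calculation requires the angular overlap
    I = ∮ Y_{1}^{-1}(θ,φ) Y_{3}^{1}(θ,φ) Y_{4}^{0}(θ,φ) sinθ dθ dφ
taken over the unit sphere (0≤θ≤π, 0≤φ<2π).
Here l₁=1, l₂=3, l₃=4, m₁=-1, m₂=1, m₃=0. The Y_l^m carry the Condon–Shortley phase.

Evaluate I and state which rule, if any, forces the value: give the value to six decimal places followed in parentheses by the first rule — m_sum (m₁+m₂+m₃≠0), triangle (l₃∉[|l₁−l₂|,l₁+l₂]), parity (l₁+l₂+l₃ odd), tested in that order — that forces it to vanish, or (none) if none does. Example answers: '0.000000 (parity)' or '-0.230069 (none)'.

0.150786 (none)

Rules hold: Σm=0, L=8 even, 2≤4≤4.
N = 3·7·9 = 189
Δ = 0!·2!·6!/9! = 1/252
Racah Σ t=0..0: t=0:+1/36 = 1/36
⇒ 3j(1 3 4; 0 0 0)² = 4/63, sgn +1
Racah Σ t=0..0: t=0:+1/96 = 1/96
⇒ 3j(1 3 4; -1 1 0)² = 1/42, sgn +1
4πI² = N·(3j₀)²·(3jₘ)² = 2/7
I = +1·√(0.285714/4π) = 0.15078601
No selection rule forces the value: the integral is nonzero (none).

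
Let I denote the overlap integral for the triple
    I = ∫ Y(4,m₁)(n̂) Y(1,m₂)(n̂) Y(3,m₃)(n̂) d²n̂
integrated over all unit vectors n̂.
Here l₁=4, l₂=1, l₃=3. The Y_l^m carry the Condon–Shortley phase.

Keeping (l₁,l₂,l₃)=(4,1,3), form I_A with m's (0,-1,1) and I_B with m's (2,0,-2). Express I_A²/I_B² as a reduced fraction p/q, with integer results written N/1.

l's match ⇒ only the (l;m) 3-j factors differ between A and B.
A: triangle coeff Δ(4,1,3) = 1/252; Σ_t [0,0]: t=0:+1/96 = 1/96; (3j)²=1/42 [(4 1 3; 0 -1 1)], sign=+1
B: triangle coeff Δ(4,1,3) = 1/252; Σ_t [1,1]: t=1:−1/120 = -1/120; (3j)²=1/21 [(4 1 3; 2 0 -2)], sign=+1
I_A²/I_B² = (1/42)/(1/21) = 1/2

1/2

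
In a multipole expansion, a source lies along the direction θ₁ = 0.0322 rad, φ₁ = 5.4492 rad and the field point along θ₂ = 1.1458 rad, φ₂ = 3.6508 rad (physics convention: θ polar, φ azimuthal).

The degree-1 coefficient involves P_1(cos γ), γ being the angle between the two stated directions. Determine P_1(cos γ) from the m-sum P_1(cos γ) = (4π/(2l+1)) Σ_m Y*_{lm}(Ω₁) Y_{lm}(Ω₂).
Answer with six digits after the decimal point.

0.405485

Term-by-term m-sum for l=1 (normalisation 4π/3 = 4.188790):
  [-1]  conj(Y_{1,-1})(Ω₁) = 0.00747 - 0.00824j ; Y_{1,-1}(Ω₂) = -0.27483 + 0.15344j ; Δ = -0.00079 + 0.00341j
  [+0]  conj(Y_{1,0})(Ω₁) = 0.48835 + 0.00000j ; Y_{1,0}(Ω₂) = 0.20146 + 0.00000j ; Δ = 0.09838 + 0.00000j
  [+1]  conj(Y_{1,1})(Ω₁) = -0.00747 - 0.00824j ; Y_{1,1}(Ω₂) = 0.27483 + 0.15344j ; Δ = -0.00079 - 0.00341j
Σ over m = 0.09680 + 0.00000j; ×(4π/3) → 0.40549 + 0.00000j. Real part: 0.405485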